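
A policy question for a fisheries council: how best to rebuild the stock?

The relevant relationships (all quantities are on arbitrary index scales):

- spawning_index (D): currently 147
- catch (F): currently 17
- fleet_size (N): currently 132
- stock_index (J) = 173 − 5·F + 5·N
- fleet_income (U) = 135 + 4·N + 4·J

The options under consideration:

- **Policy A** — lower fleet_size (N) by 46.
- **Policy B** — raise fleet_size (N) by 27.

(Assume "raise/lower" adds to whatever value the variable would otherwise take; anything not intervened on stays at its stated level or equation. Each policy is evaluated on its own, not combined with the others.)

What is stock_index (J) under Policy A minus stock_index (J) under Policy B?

-365

Policy A (N − 46):
  F = 17
  N = 132 − 46 = 86
  J = 173 − 5·17 + 5·86 = 518
Policy B (N + 27):
  F = 17
  N = 132 + 27 = 159
  J = 173 − 5·17 + 5·159 = 883
J: 518 − 883 = -365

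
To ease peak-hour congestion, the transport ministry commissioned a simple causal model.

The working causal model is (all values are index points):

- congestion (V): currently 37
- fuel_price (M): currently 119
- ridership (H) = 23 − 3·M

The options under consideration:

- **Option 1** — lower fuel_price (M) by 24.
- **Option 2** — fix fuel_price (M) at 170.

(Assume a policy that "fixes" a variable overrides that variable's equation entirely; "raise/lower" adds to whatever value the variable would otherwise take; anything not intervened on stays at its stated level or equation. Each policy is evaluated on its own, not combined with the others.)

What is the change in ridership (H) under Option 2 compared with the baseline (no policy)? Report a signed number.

-153

Baseline:
  M = 119
  H = 23 − 3·119 = -334
Option 2 (M := 170):
  M = 170
  H = 23 − 3·170 = -487
Change in H: -487 − (-334) = -153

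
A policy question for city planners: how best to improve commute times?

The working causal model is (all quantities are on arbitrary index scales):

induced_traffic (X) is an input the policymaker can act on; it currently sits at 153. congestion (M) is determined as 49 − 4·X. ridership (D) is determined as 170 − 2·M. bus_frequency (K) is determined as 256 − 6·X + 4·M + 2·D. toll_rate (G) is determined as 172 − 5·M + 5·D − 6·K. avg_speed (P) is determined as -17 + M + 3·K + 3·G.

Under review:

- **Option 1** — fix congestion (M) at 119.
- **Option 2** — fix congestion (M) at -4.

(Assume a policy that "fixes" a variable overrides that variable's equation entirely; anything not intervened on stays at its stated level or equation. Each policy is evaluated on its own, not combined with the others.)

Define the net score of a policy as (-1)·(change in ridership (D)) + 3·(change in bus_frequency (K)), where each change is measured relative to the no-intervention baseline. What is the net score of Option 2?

1118

Baseline:
  X = 153
  M = 49 − 4·153 = -563
  D = 170 − 2·(-563) = 1296
  K = 256 − 6·153 + 4·(-563) + 2·1296 = -322
Option 2 (M := -4):
  X = 153
  M = -4
  D = 170 − 2·(-4) = 178
  K = 256 − 6·153 + 4·(-4) + 2·178 = -322
ΔD = 178 − 1296 = -1118; ΔK = -322 − (-322) = 0
Score = (-1)·(-1118) + 3·0 = 1118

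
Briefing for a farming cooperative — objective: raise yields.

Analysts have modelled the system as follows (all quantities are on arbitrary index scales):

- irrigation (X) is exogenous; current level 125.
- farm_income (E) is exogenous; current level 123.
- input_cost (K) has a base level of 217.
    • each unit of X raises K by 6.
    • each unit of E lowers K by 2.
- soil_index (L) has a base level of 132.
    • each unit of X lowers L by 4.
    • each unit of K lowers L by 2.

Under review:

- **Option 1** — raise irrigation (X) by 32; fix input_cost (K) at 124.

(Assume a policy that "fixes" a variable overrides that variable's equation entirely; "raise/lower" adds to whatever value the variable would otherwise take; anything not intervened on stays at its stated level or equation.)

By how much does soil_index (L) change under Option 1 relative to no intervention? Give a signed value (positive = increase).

1066

Baseline:
  X = 125
  E = 123
  K = 217 + 6·125 − 2·123 = 721
  L = 132 − 4·125 − 2·721 = -1810
Option 1 (X + 32, K := 124):
  X = 125 + 32 = 157
  E = 123
  K = 124
  L = 132 − 4·157 − 2·124 = -744
Change in L: -744 − (-1810) = 1066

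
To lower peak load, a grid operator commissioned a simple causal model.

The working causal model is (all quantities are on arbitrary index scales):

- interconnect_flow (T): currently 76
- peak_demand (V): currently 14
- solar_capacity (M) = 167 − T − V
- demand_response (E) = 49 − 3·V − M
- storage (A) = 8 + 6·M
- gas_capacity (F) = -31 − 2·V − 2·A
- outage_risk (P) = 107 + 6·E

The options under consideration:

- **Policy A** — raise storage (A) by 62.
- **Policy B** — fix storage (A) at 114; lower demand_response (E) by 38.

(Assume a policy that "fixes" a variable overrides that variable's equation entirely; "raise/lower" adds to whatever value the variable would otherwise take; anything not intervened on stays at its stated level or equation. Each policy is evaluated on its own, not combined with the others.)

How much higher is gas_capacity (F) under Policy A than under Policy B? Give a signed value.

Policy A (A + 62):
  T = 76
  V = 14
  M = 167 − 76 − 14 = 77
  A = 8 + 6·77 (+62 from intervention) = 532
  F = -31 − 2·14 − 2·532 = -1123
Policy B (A := 114, E − 38):
  T = 76
  V = 14
  M = 167 − 76 − 14 = 77
  A = 114
  F = -31 − 2·14 − 2·114 = -287
F: -1123 − (-287) = -836

-836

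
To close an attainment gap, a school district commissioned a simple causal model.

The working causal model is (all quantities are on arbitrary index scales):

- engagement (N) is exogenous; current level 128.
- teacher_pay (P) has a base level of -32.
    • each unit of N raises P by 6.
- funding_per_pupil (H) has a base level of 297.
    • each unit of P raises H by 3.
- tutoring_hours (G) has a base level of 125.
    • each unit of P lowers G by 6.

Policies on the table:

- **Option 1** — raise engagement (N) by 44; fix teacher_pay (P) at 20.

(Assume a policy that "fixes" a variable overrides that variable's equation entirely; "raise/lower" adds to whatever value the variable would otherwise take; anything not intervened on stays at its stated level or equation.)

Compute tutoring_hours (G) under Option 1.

Option 1 (N + 44, P := 20):
  N = 128 + 44 = 172
  P = 20
  G = 125 − 6·20 = 5

5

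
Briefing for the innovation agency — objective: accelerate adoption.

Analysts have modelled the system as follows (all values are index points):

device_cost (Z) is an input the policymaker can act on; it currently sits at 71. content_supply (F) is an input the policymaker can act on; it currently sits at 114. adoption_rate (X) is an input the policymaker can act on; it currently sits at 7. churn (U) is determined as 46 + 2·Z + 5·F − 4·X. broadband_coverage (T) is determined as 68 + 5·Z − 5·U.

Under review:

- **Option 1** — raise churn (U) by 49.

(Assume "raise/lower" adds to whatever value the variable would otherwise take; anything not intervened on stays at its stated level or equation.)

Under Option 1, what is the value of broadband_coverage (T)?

Option 1 (U + 49):
  Z = 71
  F = 114
  X = 7
  U = 46 + 2·71 + 5·114 − 4·7 (+49 from intervention) = 779
  T = 68 + 5·71 − 5·779 = -3472

-3472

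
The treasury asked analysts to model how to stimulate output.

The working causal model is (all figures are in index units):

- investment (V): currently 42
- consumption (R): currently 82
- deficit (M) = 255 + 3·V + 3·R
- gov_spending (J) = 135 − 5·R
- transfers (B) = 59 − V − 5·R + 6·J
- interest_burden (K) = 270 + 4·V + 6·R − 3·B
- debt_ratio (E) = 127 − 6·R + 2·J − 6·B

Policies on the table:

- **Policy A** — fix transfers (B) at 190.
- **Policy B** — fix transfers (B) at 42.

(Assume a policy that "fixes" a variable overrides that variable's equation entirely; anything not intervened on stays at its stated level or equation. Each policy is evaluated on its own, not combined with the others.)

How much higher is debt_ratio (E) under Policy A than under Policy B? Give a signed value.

Policy A (B := 190):
  V = 42
  R = 82
  J = 135 − 5·82 = -275
  B = 190
  E = 127 − 6·82 + 2·(-275) − 6·190 = -2055
Policy B (B := 42):
  V = 42
  R = 82
  J = 135 − 5·82 = -275
  B = 42
  E = 127 − 6·82 + 2·(-275) − 6·42 = -1167
E: -2055 − (-1167) = -888

-888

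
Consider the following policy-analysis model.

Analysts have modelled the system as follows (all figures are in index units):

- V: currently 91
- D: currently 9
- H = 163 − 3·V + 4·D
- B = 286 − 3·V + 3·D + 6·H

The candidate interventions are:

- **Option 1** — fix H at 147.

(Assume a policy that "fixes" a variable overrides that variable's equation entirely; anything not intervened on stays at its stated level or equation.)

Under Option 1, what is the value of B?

Option 1 (H := 147):
  V = 91
  D = 9
  H = 147
  B = 286 − 3·91 + 3·9 + 6·147 = 922

922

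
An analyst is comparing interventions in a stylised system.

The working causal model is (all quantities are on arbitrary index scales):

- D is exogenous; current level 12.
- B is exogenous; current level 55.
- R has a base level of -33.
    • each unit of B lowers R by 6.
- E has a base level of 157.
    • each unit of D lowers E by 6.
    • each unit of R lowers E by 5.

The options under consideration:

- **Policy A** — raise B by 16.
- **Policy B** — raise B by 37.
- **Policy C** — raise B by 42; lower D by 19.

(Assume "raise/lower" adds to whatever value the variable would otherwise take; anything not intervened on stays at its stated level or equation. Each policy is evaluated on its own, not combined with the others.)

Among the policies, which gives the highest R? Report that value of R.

-459

Policy A (B + 16):
  B = 55 + 16 = 71
  R = -33 − 6·71 = -459
Policy B (B + 37):
  B = 55 + 37 = 92
  R = -33 − 6·92 = -585
Policy C (B + 42, D − 19):
  B = 55 + 42 = 97
  R = -33 − 6·97 = -615
Comparing — Policy A: R=-459, Policy B: R=-585, Policy C: R=-615. Highest is -459 (Policy A).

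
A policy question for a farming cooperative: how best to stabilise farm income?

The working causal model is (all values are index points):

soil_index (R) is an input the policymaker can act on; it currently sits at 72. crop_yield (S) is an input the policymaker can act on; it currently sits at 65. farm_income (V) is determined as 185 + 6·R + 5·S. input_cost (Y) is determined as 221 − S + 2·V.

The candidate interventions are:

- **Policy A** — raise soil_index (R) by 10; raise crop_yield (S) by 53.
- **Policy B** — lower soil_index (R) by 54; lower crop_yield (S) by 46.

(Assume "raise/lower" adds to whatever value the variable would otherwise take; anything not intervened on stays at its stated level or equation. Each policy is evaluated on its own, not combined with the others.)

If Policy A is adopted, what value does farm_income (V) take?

Policy A (R + 10, S + 53):
  R = 72 + 10 = 82
  S = 65 + 53 = 118
  V = 185 + 6·82 + 5·118 = 1267

1267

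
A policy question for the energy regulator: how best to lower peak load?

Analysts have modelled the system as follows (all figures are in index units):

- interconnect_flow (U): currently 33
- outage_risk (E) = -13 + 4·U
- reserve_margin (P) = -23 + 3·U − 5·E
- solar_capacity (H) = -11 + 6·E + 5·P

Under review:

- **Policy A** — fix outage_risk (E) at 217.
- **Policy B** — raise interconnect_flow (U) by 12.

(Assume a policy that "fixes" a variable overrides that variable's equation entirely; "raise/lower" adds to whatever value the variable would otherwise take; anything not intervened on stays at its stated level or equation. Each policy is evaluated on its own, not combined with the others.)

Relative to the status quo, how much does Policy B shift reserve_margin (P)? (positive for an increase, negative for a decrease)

Baseline:
  U = 33
  E = -13 + 4·33 = 119
  P = -23 + 3·33 − 5·119 = -519
Policy B (U + 12):
  U = 33 + 12 = 45
  E = -13 + 4·45 = 167
  P = -23 + 3·45 − 5·167 = -723
Change in P: -723 − (-519) = -204

-204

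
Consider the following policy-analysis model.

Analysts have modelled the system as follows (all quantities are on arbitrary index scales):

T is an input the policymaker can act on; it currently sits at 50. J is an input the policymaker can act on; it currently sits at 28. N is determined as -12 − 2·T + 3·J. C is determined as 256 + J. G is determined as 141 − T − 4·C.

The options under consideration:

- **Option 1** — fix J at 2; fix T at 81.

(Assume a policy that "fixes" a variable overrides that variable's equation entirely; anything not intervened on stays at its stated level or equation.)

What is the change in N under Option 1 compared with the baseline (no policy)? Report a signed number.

Baseline:
  T = 50
  J = 28
  N = -12 − 2·50 + 3·28 = -28
Option 1 (J := 2, T := 81):
  T = 81
  J = 2
  N = -12 − 2·81 + 3·2 = -168
Change in N: -168 − (-28) = -140

-140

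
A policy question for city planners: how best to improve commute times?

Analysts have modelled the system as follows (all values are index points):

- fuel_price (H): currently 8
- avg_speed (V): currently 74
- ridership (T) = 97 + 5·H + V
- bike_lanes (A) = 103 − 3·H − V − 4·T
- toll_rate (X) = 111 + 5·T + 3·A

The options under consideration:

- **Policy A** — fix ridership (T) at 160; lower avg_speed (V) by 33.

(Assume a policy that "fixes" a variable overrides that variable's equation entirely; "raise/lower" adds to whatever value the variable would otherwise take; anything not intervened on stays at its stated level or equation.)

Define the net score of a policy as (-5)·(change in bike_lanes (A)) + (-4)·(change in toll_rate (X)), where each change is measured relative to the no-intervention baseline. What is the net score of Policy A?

-3009

Baseline:
  H = 8
  V = 74
  T = 97 + 5·8 + 74 = 211
  A = 103 − 3·8 − 74 − 4·211 = -839
  X = 111 + 5·211 + 3·(-839) = -1351
Policy A (T := 160, V − 33):
  H = 8
  V = 74 − 33 = 41
  T = 160
  A = 103 − 3·8 − 41 − 4·160 = -602
  X = 111 + 5·160 + 3·(-602) = -895
ΔA = -602 − (-839) = 237; ΔX = -895 − (-1351) = 456
Score = (-5)·237 + (-4)·456 = -3009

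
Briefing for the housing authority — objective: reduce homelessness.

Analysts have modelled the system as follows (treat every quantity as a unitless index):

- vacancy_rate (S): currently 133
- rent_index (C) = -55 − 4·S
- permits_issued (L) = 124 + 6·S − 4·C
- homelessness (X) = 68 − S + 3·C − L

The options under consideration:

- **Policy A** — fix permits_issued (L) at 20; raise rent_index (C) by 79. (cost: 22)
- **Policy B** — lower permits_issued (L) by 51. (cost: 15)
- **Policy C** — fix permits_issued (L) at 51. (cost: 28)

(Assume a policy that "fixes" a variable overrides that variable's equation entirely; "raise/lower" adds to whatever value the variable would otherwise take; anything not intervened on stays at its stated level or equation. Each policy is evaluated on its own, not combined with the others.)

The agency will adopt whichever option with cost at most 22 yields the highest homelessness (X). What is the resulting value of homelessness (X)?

Policy A (L := 20, C + 79):
  S = 133
  C = -55 − 4·133 (+79 from intervention) = -508
  L = 20
  X = 68 − 133 + 3·(-508) − 20 = -1609
Policy B (L − 51):
  S = 133
  C = -55 − 4·133 = -587
  L = 124 + 6·133 − 4·(-587) (−51 from intervention) = 3219
  X = 68 − 133 + 3·(-587) − 3219 = -5045
Comparing — Policy A: X=-1609, Policy B: X=-5045. Highest is -1609 (Policy A).

-1609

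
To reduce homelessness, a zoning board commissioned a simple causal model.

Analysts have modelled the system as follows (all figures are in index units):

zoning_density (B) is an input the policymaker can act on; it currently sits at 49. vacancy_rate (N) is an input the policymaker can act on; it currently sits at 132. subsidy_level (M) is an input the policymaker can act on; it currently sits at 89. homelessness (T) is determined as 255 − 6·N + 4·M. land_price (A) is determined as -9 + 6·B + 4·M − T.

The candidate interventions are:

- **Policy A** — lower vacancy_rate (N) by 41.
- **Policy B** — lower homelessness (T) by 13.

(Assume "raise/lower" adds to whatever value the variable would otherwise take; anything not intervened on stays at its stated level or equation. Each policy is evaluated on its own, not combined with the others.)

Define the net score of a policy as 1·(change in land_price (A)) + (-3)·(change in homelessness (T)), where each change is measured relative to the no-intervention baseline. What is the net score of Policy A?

Baseline:
  B = 49
  N = 132
  M = 89
  T = 255 − 6·132 + 4·89 = -181
  A = -9 + 6·49 + 4·89 − (-181) = 822
Policy A (N − 41):
  B = 49
  N = 132 − 41 = 91
  M = 89
  T = 255 − 6·91 + 4·89 = 65
  A = -9 + 6·49 + 4·89 − 65 = 576
ΔA = 576 − 822 = -246; ΔT = 65 − (-181) = 246
Score = 1·(-246) + (-3)·246 = -984

-984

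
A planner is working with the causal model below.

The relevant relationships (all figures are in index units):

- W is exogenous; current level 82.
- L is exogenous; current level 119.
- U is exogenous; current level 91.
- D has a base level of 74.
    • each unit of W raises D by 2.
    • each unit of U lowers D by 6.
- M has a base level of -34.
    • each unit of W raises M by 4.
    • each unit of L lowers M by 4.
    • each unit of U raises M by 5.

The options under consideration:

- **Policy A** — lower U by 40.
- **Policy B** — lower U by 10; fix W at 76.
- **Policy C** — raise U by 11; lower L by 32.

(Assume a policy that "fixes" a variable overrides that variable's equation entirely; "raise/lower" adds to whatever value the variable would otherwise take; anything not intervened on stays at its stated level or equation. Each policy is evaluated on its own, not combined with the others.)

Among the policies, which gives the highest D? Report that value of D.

-68

Policy A (U − 40):
  W = 82
  U = 91 − 40 = 51
  D = 74 + 2·82 − 6·51 = -68
Policy B (U − 10, W := 76):
  W = 76
  U = 91 − 10 = 81
  D = 74 + 2·76 − 6·81 = -260
Policy C (U + 11, L − 32):
  W = 82
  U = 91 + 11 = 102
  D = 74 + 2·82 − 6·102 = -374
Comparing — Policy A: D=-68, Policy B: D=-260, Policy C: D=-374. Highest is -68 (Policy A).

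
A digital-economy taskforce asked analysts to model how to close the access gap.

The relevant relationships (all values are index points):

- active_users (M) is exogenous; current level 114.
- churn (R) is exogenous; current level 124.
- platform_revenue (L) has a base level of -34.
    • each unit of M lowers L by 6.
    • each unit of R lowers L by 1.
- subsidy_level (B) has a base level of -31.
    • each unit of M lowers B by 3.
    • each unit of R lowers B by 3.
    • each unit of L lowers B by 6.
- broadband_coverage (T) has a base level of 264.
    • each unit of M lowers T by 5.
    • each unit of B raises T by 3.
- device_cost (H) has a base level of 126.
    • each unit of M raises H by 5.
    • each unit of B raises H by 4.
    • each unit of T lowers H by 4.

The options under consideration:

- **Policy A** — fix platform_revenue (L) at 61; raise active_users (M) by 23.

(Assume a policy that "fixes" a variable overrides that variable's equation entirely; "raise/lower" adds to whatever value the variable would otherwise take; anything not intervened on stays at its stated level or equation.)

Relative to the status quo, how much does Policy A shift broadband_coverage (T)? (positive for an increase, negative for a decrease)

-16576

Baseline:
  M = 114
  R = 124
  L = -34 − 6·114 − 124 = -842
  B = -31 − 3·114 − 3·124 − 6·(-842) = 4307
  T = 264 − 5·114 + 3·4307 = 12615
Policy A (L := 61, M + 23):
  M = 114 + 23 = 137
  R = 124
  L = 61
  B = -31 − 3·137 − 3·124 − 6·61 = -1180
  T = 264 − 5·137 + 3·(-1180) = -3961
Change in T: -3961 − 12615 = -16576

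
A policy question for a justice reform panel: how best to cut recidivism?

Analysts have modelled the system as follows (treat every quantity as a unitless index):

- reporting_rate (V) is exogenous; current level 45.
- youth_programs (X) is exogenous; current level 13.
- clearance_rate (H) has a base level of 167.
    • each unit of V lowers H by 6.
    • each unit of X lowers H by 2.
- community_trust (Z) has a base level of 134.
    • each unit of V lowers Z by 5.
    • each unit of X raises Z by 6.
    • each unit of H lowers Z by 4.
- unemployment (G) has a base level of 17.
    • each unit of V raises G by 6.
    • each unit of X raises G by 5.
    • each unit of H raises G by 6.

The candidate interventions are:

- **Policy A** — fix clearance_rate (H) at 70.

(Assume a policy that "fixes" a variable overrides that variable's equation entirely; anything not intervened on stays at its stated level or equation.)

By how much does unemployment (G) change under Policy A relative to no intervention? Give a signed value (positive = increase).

Baseline:
  V = 45
  X = 13
  H = 167 − 6·45 − 2·13 = -129
  G = 17 + 6·45 + 5·13 + 6·(-129) = -422
Policy A (H := 70):
  V = 45
  X = 13
  H = 70
  G = 17 + 6·45 + 5·13 + 6·70 = 772
Change in G: 772 − (-422) = 1194

1194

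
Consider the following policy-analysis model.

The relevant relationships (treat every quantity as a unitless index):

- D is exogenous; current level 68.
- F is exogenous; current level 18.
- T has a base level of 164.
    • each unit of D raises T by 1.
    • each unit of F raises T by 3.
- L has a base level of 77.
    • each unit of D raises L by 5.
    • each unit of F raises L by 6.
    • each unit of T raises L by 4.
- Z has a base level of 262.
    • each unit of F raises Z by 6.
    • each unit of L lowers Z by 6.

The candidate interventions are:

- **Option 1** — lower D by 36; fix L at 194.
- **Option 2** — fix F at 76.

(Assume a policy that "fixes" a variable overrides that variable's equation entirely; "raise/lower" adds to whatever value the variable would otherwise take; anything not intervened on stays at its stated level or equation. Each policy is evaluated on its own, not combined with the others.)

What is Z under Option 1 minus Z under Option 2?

Option 1 (D − 36, L := 194):
  D = 68 − 36 = 32
  F = 18
  T = 164 + 32 + 3·18 = 250
  L = 194
  Z = 262 + 6·18 − 6·194 = -794
Option 2 (F := 76):
  D = 68
  F = 76
  T = 164 + 68 + 3·76 = 460
  L = 77 + 5·68 + 6·76 + 4·460 = 2713
  Z = 262 + 6·76 − 6·2713 = -15560
Z: -794 − (-15560) = 14766

14766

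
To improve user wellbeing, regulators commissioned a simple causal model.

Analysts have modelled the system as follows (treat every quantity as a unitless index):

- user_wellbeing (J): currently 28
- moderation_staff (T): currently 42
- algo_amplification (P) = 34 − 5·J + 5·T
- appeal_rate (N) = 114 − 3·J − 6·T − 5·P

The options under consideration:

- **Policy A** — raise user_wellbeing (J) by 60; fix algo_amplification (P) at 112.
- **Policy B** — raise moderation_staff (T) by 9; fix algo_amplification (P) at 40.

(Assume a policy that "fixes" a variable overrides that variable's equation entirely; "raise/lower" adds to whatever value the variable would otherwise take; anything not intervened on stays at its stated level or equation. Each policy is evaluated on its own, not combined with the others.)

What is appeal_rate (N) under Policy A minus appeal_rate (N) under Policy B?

Policy A (J + 60, P := 112):
  J = 28 + 60 = 88
  T = 42
  P = 112
  N = 114 − 3·88 − 6·42 − 5·112 = -962
Policy B (T + 9, P := 40):
  J = 28
  T = 42 + 9 = 51
  P = 40
  N = 114 − 3·28 − 6·51 − 5·40 = -476
N: -962 − (-476) = -486

-486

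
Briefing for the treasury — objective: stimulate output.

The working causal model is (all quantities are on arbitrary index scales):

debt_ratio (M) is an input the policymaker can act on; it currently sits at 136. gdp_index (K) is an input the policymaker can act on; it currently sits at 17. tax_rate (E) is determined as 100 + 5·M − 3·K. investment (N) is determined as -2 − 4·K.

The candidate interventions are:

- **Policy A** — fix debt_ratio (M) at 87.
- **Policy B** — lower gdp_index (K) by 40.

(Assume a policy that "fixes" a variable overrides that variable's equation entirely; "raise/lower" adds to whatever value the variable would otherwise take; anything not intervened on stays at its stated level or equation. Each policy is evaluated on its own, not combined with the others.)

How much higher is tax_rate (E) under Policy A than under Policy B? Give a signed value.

-365

Policy A (M := 87):
  M = 87
  K = 17
  E = 100 + 5·87 − 3·17 = 484
Policy B (K − 40):
  M = 136
  K = 17 − 40 = -23
  E = 100 + 5·136 − 3·(-23) = 849
E: 484 − 849 = -365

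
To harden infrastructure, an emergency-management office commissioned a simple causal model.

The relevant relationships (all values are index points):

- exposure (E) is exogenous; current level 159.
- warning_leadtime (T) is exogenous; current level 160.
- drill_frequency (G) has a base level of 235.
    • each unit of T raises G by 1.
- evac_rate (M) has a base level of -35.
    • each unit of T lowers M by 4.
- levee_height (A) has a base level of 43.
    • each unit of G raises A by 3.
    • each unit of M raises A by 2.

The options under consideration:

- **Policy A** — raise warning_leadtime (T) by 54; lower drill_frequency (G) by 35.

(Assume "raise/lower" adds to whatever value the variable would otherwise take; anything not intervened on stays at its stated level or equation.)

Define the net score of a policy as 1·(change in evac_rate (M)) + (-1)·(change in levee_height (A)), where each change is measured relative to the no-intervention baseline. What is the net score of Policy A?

159

Baseline:
  T = 160
  G = 235 + 160 = 395
  M = -35 − 4·160 = -675
  A = 43 + 3·395 + 2·(-675) = -122
Policy A (T + 54, G − 35):
  T = 160 + 54 = 214
  G = 235 + 214 (−35 from intervention) = 414
  M = -35 − 4·214 = -891
  A = 43 + 3·414 + 2·(-891) = -497
ΔM = -891 − (-675) = -216; ΔA = -497 − (-122) = -375
Score = 1·(-216) + (-1)·(-375) = 159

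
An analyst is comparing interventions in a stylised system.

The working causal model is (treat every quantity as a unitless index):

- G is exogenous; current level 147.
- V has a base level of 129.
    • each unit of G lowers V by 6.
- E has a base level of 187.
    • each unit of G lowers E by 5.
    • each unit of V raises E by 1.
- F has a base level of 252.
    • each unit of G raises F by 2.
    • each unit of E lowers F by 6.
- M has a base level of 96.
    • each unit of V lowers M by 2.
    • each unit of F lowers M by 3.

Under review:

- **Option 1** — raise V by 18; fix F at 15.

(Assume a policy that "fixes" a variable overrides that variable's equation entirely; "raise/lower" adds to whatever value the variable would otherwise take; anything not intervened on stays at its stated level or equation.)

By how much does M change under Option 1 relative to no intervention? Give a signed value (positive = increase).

Baseline:
  G = 147
  V = 129 − 6·147 = -753
  E = 187 − 5·147 + (-753) = -1301
  F = 252 + 2·147 − 6·(-1301) = 8352
  M = 96 − 2·(-753) − 3·8352 = -23454
Option 1 (V + 18, F := 15):
  G = 147
  V = 129 − 6·147 (+18 from intervention) = -735
  E = 187 − 5·147 + (-735) = -1283
  F = 15
  M = 96 − 2·(-735) − 3·15 = 1521
Change in M: 1521 − (-23454) = 24975

24975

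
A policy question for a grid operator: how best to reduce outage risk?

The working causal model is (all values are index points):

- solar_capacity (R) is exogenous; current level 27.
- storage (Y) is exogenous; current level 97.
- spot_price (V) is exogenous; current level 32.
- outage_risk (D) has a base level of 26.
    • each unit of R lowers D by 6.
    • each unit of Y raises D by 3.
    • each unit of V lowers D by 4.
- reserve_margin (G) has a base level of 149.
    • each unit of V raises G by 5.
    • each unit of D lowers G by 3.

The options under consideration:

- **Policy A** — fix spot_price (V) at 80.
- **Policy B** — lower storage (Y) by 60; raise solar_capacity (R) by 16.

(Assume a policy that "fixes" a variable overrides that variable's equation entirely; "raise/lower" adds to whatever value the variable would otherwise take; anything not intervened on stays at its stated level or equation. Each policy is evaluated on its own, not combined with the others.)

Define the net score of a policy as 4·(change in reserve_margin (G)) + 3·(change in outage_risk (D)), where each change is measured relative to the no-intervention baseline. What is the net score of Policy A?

2688

Baseline:
  R = 27
  Y = 97
  V = 32
  D = 26 − 6·27 + 3·97 − 4·32 = 27
  G = 149 + 5·32 − 3·27 = 228
Policy A (V := 80):
  R = 27
  Y = 97
  V = 80
  D = 26 − 6·27 + 3·97 − 4·80 = -165
  G = 149 + 5·80 − 3·(-165) = 1044
ΔG = 1044 − 228 = 816; ΔD = -165 − 27 = -192
Score = 4·816 + 3·(-192) = 2688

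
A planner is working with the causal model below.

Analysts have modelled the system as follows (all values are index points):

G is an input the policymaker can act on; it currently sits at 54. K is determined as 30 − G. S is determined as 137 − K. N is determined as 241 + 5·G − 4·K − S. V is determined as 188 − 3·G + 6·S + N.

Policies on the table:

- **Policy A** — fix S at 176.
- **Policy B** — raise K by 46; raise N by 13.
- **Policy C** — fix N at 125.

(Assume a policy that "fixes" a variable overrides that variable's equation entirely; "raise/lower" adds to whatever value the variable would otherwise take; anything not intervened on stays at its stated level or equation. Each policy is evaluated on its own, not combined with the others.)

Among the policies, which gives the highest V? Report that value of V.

Policy A (S := 176):
  G = 54
  K = 30 − 54 = -24
  S = 176
  N = 241 + 5·54 − 4·(-24) − 176 = 431
  V = 188 − 3·54 + 6·176 + 431 = 1513
Policy B (K + 46, N + 13):
  G = 54
  K = 30 − 54 (+46 from intervention) = 22
  S = 137 − 22 = 115
  N = 241 + 5·54 − 4·22 − 115 (+13 from intervention) = 321
  V = 188 − 3·54 + 6·115 + 321 = 1037
Policy C (N := 125):
  G = 54
  K = 30 − 54 = -24
  S = 137 − (-24) = 161
  N = 125
  V = 188 − 3·54 + 6·161 + 125 = 1117
Comparing — Policy A: V=1513, Policy B: V=1037, Policy C: V=1117. Highest is 1513 (Policy A).

1513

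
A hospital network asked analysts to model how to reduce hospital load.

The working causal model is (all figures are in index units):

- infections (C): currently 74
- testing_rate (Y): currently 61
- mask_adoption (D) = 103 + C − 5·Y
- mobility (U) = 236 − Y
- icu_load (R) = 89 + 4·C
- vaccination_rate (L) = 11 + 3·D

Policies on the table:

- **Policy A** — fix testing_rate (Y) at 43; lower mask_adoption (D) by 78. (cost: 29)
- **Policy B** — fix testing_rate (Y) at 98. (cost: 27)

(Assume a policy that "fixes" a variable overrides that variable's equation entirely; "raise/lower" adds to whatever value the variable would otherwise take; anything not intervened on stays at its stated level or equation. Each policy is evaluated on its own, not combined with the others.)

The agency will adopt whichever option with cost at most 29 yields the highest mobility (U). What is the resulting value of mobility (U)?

193

Policy A (Y := 43, D − 78):
  Y = 43
  U = 236 − 43 = 193
Policy B (Y := 98):
  Y = 98
  U = 236 − 98 = 138
Comparing — Policy A: U=193, Policy B: U=138. Highest is 193 (Policy A).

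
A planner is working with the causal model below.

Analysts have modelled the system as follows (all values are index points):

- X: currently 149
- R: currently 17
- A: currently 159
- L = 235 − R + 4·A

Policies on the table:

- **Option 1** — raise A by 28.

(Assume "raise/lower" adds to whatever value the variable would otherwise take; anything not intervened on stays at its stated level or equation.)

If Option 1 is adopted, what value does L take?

966

Option 1 (A + 28):
  R = 17
  A = 159 + 28 = 187
  L = 235 − 17 + 4·187 = 966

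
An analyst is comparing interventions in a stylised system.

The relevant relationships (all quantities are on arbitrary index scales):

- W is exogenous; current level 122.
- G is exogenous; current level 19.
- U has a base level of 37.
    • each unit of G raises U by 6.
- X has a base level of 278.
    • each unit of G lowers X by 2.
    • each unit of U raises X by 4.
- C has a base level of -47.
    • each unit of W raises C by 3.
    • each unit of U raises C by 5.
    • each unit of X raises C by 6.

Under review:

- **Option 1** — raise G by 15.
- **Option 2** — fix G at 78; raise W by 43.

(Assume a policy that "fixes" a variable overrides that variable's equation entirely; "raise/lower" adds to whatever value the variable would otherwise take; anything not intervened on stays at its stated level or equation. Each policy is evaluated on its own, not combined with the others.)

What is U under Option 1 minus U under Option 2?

-264

Option 1 (G + 15):
  G = 19 + 15 = 34
  U = 37 + 6·34 = 241
Option 2 (G := 78, W + 43):
  G = 78
  U = 37 + 6·78 = 505
U: 241 − 505 = -264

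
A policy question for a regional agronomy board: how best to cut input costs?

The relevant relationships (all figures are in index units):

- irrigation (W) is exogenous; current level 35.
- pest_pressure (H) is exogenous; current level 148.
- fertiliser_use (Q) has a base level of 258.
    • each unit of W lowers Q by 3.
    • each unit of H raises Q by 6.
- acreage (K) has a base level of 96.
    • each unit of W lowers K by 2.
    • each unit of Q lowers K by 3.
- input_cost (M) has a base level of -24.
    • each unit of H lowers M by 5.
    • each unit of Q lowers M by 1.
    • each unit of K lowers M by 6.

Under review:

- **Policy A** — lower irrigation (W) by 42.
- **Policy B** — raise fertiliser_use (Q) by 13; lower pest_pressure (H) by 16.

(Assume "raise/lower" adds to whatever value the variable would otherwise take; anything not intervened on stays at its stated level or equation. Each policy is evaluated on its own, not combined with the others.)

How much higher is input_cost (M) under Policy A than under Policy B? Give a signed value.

2969

Policy A (W − 42):
  W = 35 − 42 = -7
  H = 148
  Q = 258 − 3·(-7) + 6·148 = 1167
  K = 96 − 2·(-7) − 3·1167 = -3391
  M = -24 − 5·148 − 1167 − 6·(-3391) = 18415
Policy B (Q + 13, H − 16):
  W = 35
  H = 148 − 16 = 132
  Q = 258 − 3·35 + 6·132 (+13 from intervention) = 958
  K = 96 − 2·35 − 3·958 = -2848
  M = -24 − 5·132 − 958 − 6·(-2848) = 15446
M: 18415 − 15446 = 2969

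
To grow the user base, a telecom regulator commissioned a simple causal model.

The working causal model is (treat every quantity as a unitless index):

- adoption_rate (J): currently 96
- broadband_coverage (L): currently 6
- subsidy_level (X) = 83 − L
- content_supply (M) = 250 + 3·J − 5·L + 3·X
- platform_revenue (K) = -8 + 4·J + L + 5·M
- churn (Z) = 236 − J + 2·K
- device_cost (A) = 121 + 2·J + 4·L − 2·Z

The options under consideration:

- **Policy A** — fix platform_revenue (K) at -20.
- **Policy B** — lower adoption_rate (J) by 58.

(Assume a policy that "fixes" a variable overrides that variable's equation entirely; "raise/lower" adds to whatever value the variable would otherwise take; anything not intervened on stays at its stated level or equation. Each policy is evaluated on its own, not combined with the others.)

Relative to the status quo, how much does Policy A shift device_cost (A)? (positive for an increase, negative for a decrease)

Baseline:
  J = 96
  L = 6
  X = 83 − 6 = 77
  M = 250 + 3·96 − 5·6 + 3·77 = 739
  K = -8 + 4·96 + 6 + 5·739 = 4077
  Z = 236 − 96 + 2·4077 = 8294
  A = 121 + 2·96 + 4·6 − 2·8294 = -16251
Policy A (K := -20):
  J = 96
  L = 6
  X = 83 − 6 = 77
  M = 250 + 3·96 − 5·6 + 3·77 = 739
  K = -20
  Z = 236 − 96 + 2·(-20) = 100
  A = 121 + 2·96 + 4·6 − 2·100 = 137
Change in A: 137 − (-16251) = 16388

16388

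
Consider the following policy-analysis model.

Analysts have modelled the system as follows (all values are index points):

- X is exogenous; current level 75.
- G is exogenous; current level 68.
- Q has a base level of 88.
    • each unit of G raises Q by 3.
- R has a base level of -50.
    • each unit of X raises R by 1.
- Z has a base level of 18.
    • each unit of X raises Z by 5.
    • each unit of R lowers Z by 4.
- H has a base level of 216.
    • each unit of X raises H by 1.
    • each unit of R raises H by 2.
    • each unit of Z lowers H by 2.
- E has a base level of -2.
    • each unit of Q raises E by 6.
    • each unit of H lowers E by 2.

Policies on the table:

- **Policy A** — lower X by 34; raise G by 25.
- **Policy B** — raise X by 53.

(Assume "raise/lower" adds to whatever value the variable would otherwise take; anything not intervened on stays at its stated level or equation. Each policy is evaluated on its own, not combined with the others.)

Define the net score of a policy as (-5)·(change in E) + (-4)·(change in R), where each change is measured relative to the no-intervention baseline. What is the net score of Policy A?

-2454

Baseline:
  X = 75
  G = 68
  Q = 88 + 3·68 = 292
  R = -50 + 75 = 25
  Z = 18 + 5·75 − 4·25 = 293
  H = 216 + 75 + 2·25 − 2·293 = -245
  E = -2 + 6·292 − 2·(-245) = 2240
Policy A (X − 34, G + 25):
  X = 75 − 34 = 41
  G = 68 + 25 = 93
  Q = 88 + 3·93 = 367
  R = -50 + 41 = -9
  Z = 18 + 5·41 − 4·(-9) = 259
  H = 216 + 41 + 2·(-9) − 2·259 = -279
  E = -2 + 6·367 − 2·(-279) = 2758
ΔE = 2758 − 2240 = 518; ΔR = -9 − 25 = -34
Score = (-5)·518 + (-4)·(-34) = -2454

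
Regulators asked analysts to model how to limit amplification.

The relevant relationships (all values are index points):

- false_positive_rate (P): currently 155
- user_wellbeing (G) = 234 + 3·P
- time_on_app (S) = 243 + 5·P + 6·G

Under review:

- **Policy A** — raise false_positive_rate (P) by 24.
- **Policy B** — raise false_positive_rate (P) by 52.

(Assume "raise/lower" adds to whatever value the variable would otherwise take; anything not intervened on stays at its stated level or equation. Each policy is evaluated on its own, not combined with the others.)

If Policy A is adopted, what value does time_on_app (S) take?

5764

Policy A (P + 24):
  P = 155 + 24 = 179
  G = 234 + 3·179 = 771
  S = 243 + 5·179 + 6·771 = 5764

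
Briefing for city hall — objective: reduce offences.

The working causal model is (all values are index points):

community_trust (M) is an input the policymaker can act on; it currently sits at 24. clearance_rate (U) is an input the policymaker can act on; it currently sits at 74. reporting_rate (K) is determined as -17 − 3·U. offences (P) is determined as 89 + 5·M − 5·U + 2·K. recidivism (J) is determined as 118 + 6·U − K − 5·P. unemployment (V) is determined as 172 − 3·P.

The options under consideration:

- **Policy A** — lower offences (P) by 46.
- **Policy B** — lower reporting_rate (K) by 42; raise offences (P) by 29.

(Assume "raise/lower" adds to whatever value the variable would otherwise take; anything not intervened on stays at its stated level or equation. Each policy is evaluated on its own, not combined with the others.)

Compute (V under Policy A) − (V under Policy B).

-27

Policy A (P − 46):
  M = 24
  U = 74
  K = -17 − 3·74 = -239
  P = 89 + 5·24 − 5·74 + 2·(-239) (−46 from intervention) = -685
  V = 172 − 3·(-685) = 2227
Policy B (K − 42, P + 29):
  M = 24
  U = 74
  K = -17 − 3·74 (−42 from intervention) = -281
  P = 89 + 5·24 − 5·74 + 2·(-281) (+29 from intervention) = -694
  V = 172 − 3·(-694) = 2254
V: 2227 − 2254 = -27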